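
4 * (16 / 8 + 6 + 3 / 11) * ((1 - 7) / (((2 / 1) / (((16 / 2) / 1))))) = -8736 / 11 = -794.18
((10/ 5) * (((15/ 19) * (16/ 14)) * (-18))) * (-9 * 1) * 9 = 349920/ 133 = 2630.98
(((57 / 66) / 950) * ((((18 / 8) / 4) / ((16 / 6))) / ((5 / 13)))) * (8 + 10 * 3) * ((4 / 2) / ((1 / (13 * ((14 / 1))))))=606879 / 88000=6.90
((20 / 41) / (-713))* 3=-60 / 29233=-0.00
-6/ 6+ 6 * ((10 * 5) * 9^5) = 17714699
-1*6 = -6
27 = 27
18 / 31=0.58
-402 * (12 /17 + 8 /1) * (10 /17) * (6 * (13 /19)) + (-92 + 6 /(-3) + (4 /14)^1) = -8545.16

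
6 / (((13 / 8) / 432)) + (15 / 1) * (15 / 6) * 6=23661 / 13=1820.08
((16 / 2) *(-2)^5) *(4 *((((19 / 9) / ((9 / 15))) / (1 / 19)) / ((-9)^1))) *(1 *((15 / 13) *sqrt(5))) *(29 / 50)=5360128 *sqrt(5) / 1053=11382.35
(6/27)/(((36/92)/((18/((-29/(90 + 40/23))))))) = -8440/261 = -32.34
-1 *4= -4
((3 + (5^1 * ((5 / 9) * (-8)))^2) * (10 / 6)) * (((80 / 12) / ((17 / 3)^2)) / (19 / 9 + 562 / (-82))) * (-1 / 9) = 471418 / 117045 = 4.03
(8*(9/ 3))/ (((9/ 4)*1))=10.67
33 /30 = 1.10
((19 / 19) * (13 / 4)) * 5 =65 / 4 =16.25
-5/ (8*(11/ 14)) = -35/ 44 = -0.80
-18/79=-0.23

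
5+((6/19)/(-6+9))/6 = 286/57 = 5.02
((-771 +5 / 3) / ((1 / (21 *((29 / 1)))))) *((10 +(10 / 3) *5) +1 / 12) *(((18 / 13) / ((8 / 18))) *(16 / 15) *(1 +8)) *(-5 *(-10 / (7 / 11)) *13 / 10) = -38286576504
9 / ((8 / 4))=9 / 2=4.50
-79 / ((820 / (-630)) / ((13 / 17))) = 64701 / 1394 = 46.41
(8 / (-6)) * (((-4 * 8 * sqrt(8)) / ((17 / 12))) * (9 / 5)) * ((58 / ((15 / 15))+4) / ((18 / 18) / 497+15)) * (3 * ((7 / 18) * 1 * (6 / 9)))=6902336 * sqrt(2) / 19805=492.87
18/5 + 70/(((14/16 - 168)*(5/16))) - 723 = -720.74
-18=-18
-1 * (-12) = 12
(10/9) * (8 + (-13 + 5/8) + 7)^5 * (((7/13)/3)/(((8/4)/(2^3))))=5294205/53248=99.43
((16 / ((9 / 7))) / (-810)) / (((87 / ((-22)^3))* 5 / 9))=596288 / 176175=3.38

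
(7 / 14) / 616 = 1 / 1232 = 0.00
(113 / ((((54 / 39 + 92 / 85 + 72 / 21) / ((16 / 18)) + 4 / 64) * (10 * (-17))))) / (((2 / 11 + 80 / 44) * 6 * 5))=-20566 / 12428565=-0.00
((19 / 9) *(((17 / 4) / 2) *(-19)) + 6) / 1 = -5705 / 72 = -79.24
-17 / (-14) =17 / 14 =1.21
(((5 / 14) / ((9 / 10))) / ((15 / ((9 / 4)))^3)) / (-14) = -3 / 31360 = -0.00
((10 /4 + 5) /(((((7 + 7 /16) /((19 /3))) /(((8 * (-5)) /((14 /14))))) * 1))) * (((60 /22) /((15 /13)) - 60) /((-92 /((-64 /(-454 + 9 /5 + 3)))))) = -770944000 /33810161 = -22.80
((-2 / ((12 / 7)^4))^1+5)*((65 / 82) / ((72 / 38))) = 61057165 / 30606336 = 1.99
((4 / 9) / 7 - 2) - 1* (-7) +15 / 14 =6.13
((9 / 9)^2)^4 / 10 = 1 / 10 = 0.10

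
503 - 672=-169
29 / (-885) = -29 / 885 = -0.03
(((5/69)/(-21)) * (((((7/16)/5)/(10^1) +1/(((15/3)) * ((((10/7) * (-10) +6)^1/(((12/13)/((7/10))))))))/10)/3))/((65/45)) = 6961/3787492800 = 0.00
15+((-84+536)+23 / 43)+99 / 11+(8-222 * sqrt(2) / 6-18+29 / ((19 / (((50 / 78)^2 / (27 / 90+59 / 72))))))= 25990771013 / 55643419-37 * sqrt(2)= 414.77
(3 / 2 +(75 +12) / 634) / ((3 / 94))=16262 / 317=51.30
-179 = -179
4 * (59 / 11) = 236 / 11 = 21.45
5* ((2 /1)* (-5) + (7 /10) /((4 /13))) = -309 /8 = -38.62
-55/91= -0.60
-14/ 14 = -1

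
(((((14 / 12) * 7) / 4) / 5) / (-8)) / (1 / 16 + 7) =-49 / 6780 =-0.01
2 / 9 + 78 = 704 / 9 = 78.22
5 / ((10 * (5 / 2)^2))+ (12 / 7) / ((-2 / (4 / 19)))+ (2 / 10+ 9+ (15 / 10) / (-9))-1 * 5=78461 / 19950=3.93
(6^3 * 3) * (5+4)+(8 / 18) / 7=367420 / 63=5832.06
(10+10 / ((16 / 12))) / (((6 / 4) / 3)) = 35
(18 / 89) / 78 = 0.00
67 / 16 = 4.19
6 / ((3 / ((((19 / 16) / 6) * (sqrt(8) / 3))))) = 19 * sqrt(2) / 72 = 0.37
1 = 1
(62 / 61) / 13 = 0.08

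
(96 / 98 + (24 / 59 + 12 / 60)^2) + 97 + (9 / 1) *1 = 457755059 / 4264225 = 107.35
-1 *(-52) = 52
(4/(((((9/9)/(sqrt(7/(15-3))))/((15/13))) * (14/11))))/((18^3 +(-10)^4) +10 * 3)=5 * sqrt(21)/131222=0.00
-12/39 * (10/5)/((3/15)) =-40/13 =-3.08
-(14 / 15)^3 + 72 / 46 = 58388 / 77625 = 0.75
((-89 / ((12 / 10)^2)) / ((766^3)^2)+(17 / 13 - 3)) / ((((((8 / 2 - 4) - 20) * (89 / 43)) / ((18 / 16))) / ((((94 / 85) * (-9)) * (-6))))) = 8730274056088930489852299 / 3178665916022673687603200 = 2.75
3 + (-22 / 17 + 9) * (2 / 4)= 233 / 34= 6.85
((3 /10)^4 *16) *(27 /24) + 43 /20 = 11479 /5000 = 2.30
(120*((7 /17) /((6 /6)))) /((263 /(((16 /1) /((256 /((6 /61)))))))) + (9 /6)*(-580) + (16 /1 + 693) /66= -15466826951 /18000246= -859.26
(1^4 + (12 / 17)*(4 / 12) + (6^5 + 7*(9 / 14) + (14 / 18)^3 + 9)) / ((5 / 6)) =193112827 / 20655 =9349.45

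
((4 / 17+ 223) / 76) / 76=3795 / 98192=0.04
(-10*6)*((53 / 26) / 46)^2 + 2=673073 / 357604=1.88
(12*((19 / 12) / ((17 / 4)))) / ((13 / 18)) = 1368 / 221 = 6.19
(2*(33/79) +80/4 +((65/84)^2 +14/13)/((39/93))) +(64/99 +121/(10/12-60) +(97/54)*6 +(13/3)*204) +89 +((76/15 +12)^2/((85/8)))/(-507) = 1007.16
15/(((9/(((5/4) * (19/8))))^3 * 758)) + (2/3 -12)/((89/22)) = -1504511936797/537174540288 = -2.80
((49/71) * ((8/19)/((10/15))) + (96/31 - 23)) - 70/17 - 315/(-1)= 207173630/710923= 291.42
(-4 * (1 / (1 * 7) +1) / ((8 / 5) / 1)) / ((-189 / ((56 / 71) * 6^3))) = 1280 / 497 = 2.58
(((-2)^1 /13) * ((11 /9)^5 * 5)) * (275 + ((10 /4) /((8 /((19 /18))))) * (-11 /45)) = -573817465705 /994857552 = -576.78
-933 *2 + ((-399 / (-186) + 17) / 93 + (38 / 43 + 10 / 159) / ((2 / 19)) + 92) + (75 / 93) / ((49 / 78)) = -1135520118235 / 643894986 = -1763.52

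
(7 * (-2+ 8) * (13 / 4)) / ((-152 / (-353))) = 96369 / 304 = 317.00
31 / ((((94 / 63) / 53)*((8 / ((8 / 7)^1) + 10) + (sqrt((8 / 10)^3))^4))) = 179703125 / 2817086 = 63.79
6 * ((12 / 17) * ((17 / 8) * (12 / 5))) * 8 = 172.80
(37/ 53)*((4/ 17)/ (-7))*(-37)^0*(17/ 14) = -74/ 2597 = -0.03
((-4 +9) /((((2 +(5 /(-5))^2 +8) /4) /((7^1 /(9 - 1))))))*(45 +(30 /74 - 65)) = -31.17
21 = 21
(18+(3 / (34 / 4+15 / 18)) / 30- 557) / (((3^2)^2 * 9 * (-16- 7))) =150917 / 4694760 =0.03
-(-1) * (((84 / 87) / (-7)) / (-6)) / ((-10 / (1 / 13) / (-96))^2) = 1536 / 122525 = 0.01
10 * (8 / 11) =80 / 11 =7.27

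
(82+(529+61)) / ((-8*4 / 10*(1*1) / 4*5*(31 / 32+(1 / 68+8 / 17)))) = -13056 / 113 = -115.54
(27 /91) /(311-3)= 27 /28028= 0.00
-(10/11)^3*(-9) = 9000/1331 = 6.76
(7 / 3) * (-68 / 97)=-476 / 291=-1.64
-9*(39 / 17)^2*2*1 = -27378 / 289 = -94.73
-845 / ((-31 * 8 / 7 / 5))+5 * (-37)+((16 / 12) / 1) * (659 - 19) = 585965 / 744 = 787.59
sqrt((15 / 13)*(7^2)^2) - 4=-4+49*sqrt(195) / 13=48.63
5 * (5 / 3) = 8.33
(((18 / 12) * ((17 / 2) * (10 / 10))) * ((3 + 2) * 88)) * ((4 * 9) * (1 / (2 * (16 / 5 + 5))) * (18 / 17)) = 534600 / 41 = 13039.02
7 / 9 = 0.78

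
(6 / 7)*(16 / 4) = 24 / 7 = 3.43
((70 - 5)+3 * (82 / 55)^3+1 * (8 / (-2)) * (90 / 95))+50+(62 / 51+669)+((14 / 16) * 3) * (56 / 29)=3723585930379 / 4675303875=796.44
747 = 747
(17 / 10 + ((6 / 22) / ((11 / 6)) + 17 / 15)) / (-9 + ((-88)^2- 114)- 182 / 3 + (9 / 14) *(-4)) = 15155 / 38408546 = 0.00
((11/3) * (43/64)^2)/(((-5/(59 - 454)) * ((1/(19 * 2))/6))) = 29813.32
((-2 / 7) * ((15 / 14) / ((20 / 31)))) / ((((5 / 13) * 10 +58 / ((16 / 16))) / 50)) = -10075 / 26264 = -0.38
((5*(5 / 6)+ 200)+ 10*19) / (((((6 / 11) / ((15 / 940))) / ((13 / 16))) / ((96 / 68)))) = 338195 / 25568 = 13.23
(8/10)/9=4/45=0.09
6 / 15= 2 / 5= 0.40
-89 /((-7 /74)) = 6586 /7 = 940.86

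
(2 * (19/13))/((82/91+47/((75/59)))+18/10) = 9975/135389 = 0.07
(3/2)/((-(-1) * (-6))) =-1/4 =-0.25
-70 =-70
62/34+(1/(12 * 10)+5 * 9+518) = 1152257/2040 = 564.83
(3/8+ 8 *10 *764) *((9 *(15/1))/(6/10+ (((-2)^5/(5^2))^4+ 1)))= 25785158203125/13388608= 1925902.84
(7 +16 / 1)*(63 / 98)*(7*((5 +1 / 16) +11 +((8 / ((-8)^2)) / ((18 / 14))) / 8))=212957 / 128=1663.73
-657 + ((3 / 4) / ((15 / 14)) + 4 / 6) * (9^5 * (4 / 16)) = 780723 / 40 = 19518.08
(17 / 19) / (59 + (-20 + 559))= 17 / 11362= 0.00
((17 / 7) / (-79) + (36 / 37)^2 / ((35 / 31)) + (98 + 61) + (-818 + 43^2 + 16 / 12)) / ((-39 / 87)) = -392595655003 / 147626115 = -2659.39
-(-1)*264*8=2112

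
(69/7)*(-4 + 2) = -19.71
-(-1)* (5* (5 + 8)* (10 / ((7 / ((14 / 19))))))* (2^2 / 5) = 1040 / 19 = 54.74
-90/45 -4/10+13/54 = -583/270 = -2.16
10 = 10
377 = 377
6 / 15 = 2 / 5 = 0.40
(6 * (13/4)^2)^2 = 4016.39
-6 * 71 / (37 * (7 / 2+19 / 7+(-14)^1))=5964 / 4033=1.48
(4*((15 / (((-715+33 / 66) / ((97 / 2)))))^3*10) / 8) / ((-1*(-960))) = -1026757125 / 186756901696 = -0.01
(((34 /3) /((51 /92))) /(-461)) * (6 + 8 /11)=-13616 /45639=-0.30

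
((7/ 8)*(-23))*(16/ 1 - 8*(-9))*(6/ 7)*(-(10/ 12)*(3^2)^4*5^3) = 1037458125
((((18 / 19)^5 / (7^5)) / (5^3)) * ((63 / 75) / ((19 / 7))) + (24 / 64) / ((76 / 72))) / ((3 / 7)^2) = 7962208366299 / 4116514587500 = 1.93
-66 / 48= -11 / 8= -1.38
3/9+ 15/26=71/78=0.91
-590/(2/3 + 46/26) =-4602/19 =-242.21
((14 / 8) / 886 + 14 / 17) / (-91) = -7105 / 783224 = -0.01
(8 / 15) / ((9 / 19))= 152 / 135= 1.13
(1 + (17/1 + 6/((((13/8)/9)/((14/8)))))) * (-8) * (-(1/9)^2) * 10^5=88000000/117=752136.75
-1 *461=-461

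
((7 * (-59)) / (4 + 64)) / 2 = -413 / 136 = -3.04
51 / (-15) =-17 / 5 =-3.40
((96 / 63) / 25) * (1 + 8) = 96 / 175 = 0.55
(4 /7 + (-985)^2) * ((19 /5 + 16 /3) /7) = 930446323 /735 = 1265913.36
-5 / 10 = -1 / 2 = -0.50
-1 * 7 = -7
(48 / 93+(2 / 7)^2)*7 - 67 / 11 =-1.91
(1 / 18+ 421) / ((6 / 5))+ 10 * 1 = 38975 / 108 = 360.88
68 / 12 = 17 / 3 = 5.67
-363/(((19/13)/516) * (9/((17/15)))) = -4599452/285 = -16138.43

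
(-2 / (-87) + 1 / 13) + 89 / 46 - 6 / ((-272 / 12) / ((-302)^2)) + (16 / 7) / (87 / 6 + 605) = 61735020243415 / 2556921822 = 24144.27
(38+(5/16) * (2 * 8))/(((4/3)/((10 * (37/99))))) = 7955/66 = 120.53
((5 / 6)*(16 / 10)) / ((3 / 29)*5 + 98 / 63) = 348 / 541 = 0.64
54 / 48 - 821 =-6559 / 8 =-819.88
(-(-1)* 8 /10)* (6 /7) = 24 /35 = 0.69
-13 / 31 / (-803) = 13 / 24893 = 0.00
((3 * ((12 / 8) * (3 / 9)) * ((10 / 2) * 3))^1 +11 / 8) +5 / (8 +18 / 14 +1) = 877 / 36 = 24.36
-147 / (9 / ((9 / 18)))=-49 / 6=-8.17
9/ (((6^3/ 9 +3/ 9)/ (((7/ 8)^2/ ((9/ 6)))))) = 441/ 2336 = 0.19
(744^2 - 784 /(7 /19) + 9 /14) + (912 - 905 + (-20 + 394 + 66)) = 7725979 /14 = 551855.64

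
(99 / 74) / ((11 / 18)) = 81 / 37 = 2.19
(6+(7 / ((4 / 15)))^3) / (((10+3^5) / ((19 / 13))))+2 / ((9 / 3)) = 66427505 / 631488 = 105.19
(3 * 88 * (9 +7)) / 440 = 48 / 5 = 9.60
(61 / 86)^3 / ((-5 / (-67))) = 15207727 / 3180280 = 4.78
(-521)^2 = 271441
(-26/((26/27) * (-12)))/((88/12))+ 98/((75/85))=147013/1320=111.37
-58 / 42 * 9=-87 / 7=-12.43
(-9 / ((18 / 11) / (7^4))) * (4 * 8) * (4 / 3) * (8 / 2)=-6761216 / 3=-2253738.67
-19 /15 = -1.27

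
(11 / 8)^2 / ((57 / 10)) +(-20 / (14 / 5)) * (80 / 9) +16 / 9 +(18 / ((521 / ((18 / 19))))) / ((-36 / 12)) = -408397469 / 6652128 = -61.39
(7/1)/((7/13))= 13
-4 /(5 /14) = -11.20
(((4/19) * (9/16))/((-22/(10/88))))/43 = -45/3163424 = -0.00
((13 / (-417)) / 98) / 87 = -13 / 3555342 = -0.00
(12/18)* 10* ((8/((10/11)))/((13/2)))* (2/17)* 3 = 704/221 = 3.19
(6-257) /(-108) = 251 /108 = 2.32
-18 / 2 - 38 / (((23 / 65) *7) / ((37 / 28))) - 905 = -2105851 / 2254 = -934.27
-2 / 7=-0.29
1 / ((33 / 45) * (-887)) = -0.00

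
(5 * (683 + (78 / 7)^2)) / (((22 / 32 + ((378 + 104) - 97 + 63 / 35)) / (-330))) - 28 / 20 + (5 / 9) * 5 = -78279588346 / 22784265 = -3435.69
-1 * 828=-828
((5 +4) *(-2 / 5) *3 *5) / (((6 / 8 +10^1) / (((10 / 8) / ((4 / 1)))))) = -135 / 86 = -1.57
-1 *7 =-7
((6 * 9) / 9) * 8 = 48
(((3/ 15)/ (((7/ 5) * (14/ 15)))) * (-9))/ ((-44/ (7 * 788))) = 172.69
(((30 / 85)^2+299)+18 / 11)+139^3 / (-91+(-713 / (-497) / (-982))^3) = -982403588185580828923866465 / 33630672344005311440459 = -29211.54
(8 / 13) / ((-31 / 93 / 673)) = -16152 / 13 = -1242.46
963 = 963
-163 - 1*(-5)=-158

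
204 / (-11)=-204 / 11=-18.55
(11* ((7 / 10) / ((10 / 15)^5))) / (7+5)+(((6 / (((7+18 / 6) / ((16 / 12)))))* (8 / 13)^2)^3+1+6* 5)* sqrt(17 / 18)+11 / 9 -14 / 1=-91067 / 11520+6240220697* sqrt(34) / 1206702250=22.25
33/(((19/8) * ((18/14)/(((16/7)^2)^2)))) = 5767168/19551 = 294.98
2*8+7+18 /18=24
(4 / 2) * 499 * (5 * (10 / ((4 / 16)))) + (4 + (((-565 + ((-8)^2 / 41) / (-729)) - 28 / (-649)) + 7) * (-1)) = 200161.96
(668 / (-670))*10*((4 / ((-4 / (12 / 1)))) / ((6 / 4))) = 5344 / 67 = 79.76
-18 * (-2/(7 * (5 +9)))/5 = 18/245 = 0.07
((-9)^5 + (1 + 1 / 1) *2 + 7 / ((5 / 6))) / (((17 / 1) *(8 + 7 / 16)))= -4722928 / 11475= -411.58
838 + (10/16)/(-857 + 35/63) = 51674387/61664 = 838.00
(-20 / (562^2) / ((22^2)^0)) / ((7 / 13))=-65 / 552727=-0.00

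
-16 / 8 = -2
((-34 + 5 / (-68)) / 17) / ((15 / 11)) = -25487 / 17340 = -1.47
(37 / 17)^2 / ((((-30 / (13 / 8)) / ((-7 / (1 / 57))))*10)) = 2367001 / 231200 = 10.24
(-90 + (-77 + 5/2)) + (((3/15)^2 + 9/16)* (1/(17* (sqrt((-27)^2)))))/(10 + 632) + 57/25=-19121065823/117871200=-162.22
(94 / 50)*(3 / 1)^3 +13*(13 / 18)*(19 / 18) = 491431 / 8100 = 60.67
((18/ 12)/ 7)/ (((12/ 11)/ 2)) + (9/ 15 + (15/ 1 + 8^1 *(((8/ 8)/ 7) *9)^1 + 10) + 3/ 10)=5121/ 140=36.58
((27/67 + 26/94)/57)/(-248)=-535/11128566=-0.00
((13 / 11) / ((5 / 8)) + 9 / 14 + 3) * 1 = 4261 / 770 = 5.53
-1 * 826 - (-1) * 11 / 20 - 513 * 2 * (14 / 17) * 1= -567933 / 340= -1670.39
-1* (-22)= 22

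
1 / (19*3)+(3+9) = 685 / 57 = 12.02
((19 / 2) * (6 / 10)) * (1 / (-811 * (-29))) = 57 / 235190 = 0.00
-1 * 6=-6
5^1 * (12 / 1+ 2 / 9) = 550 / 9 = 61.11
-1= -1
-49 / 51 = -0.96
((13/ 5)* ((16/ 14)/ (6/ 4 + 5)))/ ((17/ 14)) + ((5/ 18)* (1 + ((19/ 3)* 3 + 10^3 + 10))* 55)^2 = 1704899455717/ 6885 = 247625193.28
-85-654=-739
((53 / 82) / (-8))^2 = 2809 / 430336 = 0.01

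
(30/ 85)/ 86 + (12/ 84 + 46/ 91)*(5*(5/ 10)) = 216191/ 133042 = 1.62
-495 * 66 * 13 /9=-47190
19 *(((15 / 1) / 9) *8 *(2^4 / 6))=6080 / 9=675.56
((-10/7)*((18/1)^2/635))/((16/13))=-0.59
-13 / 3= -4.33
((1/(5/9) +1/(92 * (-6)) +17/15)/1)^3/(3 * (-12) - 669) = -6539154291/182991680000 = -0.04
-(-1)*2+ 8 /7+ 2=36 /7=5.14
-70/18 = -35/9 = -3.89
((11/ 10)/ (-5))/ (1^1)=-11/ 50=-0.22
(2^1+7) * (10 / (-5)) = -18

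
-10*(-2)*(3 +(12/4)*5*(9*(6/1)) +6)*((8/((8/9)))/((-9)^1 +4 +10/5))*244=-11990160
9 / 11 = 0.82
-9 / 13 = -0.69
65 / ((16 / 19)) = 1235 / 16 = 77.19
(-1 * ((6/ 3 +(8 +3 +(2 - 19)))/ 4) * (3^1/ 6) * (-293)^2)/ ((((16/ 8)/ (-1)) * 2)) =-85849/ 8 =-10731.12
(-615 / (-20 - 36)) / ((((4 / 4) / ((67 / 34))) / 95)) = 3914475 / 1904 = 2055.92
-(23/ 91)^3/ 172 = -12167/ 129614212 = -0.00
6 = 6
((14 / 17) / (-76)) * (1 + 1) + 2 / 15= 541 / 4845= 0.11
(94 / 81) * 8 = 752 / 81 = 9.28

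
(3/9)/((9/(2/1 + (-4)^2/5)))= 26/135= 0.19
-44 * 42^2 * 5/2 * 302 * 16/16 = -58600080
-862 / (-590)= 431 / 295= 1.46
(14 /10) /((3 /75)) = 35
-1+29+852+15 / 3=885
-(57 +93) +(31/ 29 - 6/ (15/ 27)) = -23161/ 145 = -159.73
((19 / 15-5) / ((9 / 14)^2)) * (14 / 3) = -153664 / 3645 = -42.16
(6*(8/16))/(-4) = -3/4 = -0.75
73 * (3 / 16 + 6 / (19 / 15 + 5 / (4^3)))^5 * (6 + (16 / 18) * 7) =1937958.14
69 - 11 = 58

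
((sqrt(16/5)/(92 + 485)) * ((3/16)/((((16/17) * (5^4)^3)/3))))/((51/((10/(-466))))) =-3 * sqrt(5)/2100640625000000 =-0.00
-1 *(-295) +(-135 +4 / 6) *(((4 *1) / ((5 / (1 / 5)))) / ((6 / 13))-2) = 116347 / 225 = 517.10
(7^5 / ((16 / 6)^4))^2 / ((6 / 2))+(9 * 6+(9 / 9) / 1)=618696116443 / 16777216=36877.16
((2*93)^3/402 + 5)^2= 1150923441721/4489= 256387489.80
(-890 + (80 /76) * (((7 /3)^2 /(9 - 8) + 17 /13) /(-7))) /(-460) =60283 /31122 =1.94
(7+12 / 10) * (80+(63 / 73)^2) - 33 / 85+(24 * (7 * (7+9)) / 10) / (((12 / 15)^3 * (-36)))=3517558037 / 5435580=647.14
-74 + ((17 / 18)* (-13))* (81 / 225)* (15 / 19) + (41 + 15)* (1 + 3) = 146.51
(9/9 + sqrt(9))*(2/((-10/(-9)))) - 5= 11/5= 2.20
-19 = -19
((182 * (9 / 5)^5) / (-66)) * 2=-3582306 / 34375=-104.21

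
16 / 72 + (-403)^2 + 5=1461728 / 9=162414.22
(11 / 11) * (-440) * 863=-379720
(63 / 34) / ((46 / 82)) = 2583 / 782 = 3.30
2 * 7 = 14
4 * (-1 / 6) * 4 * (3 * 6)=-48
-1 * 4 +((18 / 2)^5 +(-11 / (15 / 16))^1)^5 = 544612375611358332741925214299 / 759375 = 717185021381212619248625.80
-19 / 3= -6.33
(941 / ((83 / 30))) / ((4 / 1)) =14115 / 166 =85.03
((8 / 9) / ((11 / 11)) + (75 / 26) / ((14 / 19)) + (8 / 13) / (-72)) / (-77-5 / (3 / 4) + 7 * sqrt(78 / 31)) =-122231729 / 2095147236-15709 * sqrt(2418) / 99768916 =-0.07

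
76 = 76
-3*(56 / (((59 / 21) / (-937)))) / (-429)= -1101912 / 8437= -130.60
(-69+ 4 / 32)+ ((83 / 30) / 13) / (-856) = -22993313 / 333840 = -68.88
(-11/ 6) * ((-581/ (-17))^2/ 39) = -3713171/ 67626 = -54.91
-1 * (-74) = 74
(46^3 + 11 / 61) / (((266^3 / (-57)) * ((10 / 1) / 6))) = -53437563 / 302128120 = -0.18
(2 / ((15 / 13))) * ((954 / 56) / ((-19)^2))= 2067 / 25270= 0.08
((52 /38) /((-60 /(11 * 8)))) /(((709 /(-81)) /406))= 6270264 /67355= 93.09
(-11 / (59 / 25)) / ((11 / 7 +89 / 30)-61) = 57750 / 699563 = 0.08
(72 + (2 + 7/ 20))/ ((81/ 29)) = 43123/ 1620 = 26.62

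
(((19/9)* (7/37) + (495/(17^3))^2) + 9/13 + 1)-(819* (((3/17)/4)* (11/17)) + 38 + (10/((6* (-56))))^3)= -3263315493015631555/55051156864424448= -59.28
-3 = -3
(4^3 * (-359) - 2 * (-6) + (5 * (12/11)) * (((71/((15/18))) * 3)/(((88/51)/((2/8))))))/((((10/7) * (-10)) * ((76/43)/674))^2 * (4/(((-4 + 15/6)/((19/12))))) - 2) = 1020213632480975289/89907399289928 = 11347.38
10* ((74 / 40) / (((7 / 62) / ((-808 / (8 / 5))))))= -579235 / 7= -82747.86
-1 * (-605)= 605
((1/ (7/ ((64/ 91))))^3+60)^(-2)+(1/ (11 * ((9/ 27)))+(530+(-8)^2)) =594.27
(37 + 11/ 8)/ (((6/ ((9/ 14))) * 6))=307/ 448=0.69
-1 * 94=-94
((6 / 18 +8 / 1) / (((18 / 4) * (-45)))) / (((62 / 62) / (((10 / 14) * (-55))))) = 2750 / 1701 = 1.62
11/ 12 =0.92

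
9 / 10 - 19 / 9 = -109 / 90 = -1.21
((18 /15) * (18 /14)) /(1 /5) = 54 /7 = 7.71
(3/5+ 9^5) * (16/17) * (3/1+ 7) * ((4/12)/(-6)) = -1574656/51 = -30875.61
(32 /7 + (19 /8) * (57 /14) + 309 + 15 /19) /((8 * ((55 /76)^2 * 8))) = 13101203 /1355200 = 9.67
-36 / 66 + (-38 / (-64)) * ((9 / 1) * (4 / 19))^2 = 663 / 418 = 1.59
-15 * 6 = -90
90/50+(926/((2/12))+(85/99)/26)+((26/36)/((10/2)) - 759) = 6176284/1287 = 4798.98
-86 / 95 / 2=-43 / 95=-0.45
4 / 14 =2 / 7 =0.29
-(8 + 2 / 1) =-10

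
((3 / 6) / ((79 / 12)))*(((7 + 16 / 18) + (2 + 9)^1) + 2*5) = 520 / 237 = 2.19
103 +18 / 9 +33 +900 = 1038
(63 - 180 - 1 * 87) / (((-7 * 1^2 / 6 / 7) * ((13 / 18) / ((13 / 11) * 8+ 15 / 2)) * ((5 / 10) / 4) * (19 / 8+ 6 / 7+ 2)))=1840817664 / 41899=43934.64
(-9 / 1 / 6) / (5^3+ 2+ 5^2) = -3 / 304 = -0.01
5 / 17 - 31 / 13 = -2.09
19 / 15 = 1.27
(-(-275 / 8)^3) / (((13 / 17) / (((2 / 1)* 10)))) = 1767734375 / 1664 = 1062340.37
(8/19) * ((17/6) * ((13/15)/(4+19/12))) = 3536/19095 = 0.19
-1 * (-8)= 8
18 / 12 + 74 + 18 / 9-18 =119 / 2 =59.50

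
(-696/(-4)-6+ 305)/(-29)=-473/29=-16.31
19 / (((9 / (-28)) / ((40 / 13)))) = -181.88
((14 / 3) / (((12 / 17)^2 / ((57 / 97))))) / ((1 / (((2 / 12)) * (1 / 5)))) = 0.18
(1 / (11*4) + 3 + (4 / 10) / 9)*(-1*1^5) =-6073 / 1980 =-3.07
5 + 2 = 7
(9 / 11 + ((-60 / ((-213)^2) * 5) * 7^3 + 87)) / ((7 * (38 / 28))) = 28463036 / 3160707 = 9.01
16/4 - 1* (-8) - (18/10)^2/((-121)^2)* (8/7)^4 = 10545580524/878826025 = 12.00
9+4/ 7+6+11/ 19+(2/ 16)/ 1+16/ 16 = 18381/ 1064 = 17.28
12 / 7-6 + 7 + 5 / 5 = 26 / 7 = 3.71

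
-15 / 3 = -5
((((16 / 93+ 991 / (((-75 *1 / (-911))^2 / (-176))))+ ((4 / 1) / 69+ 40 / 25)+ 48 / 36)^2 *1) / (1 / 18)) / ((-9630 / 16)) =-170429624869433145767058064384 / 8605535396484375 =-19804650962107.35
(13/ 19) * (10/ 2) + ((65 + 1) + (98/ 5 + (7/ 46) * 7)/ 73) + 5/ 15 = 67027961/ 957030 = 70.04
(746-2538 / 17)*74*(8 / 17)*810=4864250880 / 289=16831317.92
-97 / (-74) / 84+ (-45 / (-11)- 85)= -5531173 / 68376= -80.89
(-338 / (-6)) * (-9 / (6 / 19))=-3211 / 2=-1605.50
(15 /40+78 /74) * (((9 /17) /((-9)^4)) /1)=47 /407592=0.00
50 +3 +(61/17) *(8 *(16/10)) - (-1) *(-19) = 6794/85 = 79.93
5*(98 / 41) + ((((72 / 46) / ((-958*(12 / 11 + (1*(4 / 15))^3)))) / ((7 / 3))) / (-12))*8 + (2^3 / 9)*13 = 6890773344131 / 293134640211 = 23.51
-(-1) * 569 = 569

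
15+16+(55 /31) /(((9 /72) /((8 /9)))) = 12169 /279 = 43.62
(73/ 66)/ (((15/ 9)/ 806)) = 29419/ 55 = 534.89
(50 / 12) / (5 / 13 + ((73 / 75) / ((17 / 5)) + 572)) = 0.01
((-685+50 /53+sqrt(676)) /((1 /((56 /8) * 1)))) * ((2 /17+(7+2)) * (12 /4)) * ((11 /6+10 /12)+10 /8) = -1778552615 /3604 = -493494.07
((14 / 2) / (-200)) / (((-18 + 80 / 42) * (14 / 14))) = 147 / 67600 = 0.00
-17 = -17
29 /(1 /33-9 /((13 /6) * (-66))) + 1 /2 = 12461 /40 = 311.52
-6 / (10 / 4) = -12 / 5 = -2.40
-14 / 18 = -7 / 9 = -0.78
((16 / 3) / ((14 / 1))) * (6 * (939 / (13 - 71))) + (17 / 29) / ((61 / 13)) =-456685 / 12383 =-36.88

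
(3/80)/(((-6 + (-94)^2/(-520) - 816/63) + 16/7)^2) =22815/689272516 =0.00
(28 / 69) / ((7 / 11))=44 / 69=0.64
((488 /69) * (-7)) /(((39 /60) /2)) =-136640 /897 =-152.33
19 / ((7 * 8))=0.34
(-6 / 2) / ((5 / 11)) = -33 / 5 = -6.60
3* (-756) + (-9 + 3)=-2274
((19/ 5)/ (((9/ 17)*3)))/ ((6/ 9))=323/ 90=3.59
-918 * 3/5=-2754/5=-550.80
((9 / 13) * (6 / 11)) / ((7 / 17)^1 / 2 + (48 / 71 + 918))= 130356 / 317199883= 0.00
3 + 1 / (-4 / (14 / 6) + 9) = 160 / 51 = 3.14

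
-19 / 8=-2.38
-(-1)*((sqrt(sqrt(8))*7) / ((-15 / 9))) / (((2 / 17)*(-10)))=357*2^(3 / 4) / 100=6.00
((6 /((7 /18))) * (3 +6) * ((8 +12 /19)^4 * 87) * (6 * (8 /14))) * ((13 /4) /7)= 106744864.08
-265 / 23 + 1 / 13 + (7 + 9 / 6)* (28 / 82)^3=-228873786 / 20607379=-11.11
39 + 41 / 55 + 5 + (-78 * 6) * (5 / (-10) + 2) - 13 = -36864 / 55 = -670.25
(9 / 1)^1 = 9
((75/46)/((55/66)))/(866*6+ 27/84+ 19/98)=8820/23425891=0.00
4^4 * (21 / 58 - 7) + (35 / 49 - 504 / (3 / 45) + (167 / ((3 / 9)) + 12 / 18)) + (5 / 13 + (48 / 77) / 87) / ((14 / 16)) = -5338030018 / 609609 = -8756.48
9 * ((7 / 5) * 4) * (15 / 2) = 378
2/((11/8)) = 1.45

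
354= 354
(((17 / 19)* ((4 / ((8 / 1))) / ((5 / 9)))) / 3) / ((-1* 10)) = -0.03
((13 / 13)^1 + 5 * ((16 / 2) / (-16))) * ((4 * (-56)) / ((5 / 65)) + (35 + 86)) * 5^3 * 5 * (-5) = -13082812.50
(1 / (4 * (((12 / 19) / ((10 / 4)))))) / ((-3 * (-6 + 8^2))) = -95 / 16704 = -0.01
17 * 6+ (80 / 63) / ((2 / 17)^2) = 12206 / 63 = 193.75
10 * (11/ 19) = 5.79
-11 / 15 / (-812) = 0.00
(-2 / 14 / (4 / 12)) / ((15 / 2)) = -2 / 35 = -0.06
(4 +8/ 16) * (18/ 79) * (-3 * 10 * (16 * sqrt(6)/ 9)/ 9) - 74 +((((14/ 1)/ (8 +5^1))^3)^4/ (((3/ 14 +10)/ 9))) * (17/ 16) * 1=-238950439246851190/ 3331626172514783 - 480 * sqrt(6)/ 79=-86.60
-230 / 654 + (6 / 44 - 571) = -4109323 / 7194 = -571.22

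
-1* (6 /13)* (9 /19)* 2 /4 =-27 /247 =-0.11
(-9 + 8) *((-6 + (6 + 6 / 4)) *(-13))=39 / 2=19.50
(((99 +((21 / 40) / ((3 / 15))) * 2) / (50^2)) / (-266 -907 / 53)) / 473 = -22101 / 70973650000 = -0.00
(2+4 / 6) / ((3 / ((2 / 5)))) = 16 / 45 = 0.36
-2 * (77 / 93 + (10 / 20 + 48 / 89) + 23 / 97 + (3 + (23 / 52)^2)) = -11506146397 / 1085478888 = -10.60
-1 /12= -0.08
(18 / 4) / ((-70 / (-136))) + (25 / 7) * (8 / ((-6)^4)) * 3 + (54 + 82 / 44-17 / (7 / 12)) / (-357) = 10804183 / 1237005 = 8.73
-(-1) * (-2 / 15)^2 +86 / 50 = 1.74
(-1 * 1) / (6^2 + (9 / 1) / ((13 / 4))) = -13 / 504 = -0.03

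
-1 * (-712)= 712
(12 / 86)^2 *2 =72 / 1849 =0.04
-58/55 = -1.05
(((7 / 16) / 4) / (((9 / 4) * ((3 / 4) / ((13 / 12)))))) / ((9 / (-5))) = -455 / 11664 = -0.04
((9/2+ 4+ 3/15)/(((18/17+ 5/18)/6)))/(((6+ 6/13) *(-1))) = -173043/28630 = -6.04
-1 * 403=-403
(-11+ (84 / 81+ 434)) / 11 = 11449 / 297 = 38.55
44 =44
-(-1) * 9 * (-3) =-27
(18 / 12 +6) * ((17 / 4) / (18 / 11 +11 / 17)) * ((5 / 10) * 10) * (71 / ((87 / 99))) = 558629775 / 99064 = 5639.08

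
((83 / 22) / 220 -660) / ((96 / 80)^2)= -15971585 / 34848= -458.32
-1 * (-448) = 448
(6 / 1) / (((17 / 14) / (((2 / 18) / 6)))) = 14 / 153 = 0.09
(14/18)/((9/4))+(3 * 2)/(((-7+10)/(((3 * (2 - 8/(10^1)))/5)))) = 3616/2025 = 1.79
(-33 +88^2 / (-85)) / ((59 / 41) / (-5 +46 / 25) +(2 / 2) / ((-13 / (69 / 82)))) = 238.61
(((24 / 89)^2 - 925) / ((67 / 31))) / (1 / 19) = -4315219561 / 530707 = -8131.08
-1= -1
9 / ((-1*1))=-9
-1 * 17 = -17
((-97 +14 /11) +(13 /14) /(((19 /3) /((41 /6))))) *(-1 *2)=554333 /2926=189.45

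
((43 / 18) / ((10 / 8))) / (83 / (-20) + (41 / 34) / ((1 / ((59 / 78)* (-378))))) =-76024 / 13880817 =-0.01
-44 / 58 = -22 / 29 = -0.76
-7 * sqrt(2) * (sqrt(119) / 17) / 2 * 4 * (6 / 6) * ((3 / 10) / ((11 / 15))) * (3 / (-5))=189 * sqrt(238) / 935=3.12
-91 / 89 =-1.02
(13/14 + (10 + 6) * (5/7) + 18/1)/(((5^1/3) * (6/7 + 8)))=2.06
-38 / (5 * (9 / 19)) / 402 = -361 / 9045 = -0.04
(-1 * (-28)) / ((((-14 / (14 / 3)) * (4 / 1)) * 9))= -7 / 27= -0.26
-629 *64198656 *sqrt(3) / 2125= -2375350272 *sqrt(3) / 125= -32913818.86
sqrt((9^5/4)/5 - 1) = sqrt(295145)/10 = 54.33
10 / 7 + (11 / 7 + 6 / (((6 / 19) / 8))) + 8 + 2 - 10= 155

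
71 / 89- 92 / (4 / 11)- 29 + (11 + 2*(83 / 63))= -267.57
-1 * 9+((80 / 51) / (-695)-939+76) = -6181624 / 7089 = -872.00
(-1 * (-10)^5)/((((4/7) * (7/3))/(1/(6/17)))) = 212500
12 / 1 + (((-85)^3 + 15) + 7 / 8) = -614097.12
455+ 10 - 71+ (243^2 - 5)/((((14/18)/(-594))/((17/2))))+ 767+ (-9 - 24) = -2683010508/7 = -383287215.43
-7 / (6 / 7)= -49 / 6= -8.17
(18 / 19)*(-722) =-684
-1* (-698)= 698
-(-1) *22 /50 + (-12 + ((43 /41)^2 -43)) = -2246659 /42025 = -53.46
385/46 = 8.37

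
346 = 346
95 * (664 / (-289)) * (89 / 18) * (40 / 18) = -56141200 / 23409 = -2398.27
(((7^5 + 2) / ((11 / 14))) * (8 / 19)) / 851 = 1882608 / 177859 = 10.58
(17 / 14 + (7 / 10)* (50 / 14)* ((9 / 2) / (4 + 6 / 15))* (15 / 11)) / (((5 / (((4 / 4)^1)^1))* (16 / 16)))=31853 / 33880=0.94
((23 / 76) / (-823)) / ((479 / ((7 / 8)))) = -161 / 239683936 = -0.00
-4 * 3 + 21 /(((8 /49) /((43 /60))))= 12829 /160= 80.18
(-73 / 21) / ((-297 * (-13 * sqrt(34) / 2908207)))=-12488183 * sqrt(34) / 162162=-449.04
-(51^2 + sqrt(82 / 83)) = -2601- sqrt(6806) / 83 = -2601.99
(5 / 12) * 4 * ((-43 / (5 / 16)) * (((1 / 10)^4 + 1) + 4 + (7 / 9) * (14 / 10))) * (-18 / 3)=47128774 / 5625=8378.45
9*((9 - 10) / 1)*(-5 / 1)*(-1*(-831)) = 37395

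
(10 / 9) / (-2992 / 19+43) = -38 / 3915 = -0.01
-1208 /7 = -172.57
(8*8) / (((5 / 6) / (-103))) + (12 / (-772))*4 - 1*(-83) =-7553501 / 965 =-7827.46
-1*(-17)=17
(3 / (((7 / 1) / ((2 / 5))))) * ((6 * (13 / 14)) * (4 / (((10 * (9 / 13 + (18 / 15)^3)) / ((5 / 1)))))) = 16900 / 21413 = 0.79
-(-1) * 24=24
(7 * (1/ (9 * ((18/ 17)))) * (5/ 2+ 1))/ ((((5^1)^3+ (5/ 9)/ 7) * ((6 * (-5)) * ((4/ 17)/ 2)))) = -99127/ 17020800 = -0.01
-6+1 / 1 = -5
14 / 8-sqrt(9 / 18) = 7 / 4-sqrt(2) / 2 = 1.04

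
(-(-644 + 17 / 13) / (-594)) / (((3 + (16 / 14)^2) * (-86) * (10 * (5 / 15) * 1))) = 27293 / 31138536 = 0.00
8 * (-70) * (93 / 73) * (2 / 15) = -6944 / 73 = -95.12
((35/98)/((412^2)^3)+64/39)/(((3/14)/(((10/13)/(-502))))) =-21910955165490873295/1867180192965316030464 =-0.01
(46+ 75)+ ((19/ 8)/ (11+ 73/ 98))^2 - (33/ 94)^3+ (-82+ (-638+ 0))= -1318234728533003/ 2200717027568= -599.00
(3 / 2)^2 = 9 / 4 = 2.25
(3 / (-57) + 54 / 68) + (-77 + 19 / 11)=-529619 / 7106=-74.53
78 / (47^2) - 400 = -883522 / 2209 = -399.96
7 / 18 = 0.39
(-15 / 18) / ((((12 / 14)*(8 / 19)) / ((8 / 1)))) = -665 / 36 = -18.47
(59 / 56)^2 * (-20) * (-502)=4368655 / 392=11144.53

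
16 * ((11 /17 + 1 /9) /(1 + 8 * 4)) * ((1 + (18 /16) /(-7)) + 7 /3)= 1.17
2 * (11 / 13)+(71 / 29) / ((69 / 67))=105863 / 26013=4.07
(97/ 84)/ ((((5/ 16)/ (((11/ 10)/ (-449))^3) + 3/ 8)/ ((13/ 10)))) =-1678391/ 23761197443235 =-0.00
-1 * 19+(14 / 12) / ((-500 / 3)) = -19.01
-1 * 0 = 0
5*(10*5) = 250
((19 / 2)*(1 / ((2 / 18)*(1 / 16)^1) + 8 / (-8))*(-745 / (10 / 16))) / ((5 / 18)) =-29147976 / 5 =-5829595.20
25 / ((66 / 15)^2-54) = -0.72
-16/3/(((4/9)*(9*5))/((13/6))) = -26/45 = -0.58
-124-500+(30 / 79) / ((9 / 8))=-147808 / 237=-623.66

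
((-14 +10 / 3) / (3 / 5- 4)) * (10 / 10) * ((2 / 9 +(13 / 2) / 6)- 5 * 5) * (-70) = 2388400 / 459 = 5203.49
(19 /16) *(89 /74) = 1691 /1184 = 1.43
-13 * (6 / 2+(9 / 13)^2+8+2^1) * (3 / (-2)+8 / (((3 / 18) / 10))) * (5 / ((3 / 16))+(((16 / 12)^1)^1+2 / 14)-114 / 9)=-9083525 / 7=-1297646.43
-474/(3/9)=-1422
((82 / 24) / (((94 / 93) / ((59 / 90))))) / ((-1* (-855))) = 74989 / 28933200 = 0.00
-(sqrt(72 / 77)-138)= 137.03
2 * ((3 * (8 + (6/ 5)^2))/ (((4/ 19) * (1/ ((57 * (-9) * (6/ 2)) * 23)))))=-238080222/ 25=-9523208.88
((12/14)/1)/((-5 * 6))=-1/35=-0.03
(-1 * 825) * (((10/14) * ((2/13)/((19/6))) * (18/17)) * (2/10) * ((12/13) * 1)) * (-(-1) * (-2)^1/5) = 855360/382109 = 2.24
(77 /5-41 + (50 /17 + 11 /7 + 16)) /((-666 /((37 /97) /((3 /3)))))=1009 /346290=0.00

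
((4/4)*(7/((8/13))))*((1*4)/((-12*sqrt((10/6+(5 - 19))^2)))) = -91/296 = -0.31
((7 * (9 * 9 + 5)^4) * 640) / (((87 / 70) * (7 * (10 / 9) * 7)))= 105025566720 / 29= 3621571266.21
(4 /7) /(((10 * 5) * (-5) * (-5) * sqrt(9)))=2 /13125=0.00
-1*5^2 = -25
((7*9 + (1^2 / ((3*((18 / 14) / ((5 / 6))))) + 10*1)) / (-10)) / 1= -11861 / 1620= -7.32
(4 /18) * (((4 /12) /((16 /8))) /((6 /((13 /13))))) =1 /162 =0.01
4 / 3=1.33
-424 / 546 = -212 / 273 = -0.78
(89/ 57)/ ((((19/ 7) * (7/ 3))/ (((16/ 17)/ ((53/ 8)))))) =11392/ 325261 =0.04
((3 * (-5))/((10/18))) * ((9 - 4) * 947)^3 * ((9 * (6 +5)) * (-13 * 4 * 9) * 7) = 929614313128000500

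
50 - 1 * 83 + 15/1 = -18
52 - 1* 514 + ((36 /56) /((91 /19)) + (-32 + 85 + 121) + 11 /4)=-726475 /2548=-285.12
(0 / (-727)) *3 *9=0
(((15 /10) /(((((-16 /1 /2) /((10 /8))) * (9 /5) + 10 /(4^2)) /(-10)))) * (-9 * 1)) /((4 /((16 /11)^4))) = -442368000 /31902739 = -13.87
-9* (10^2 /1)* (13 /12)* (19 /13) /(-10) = 285 /2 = 142.50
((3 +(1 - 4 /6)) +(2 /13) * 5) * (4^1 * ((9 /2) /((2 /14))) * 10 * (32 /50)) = 43008 /13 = 3308.31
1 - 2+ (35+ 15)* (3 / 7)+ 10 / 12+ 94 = 4841 / 42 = 115.26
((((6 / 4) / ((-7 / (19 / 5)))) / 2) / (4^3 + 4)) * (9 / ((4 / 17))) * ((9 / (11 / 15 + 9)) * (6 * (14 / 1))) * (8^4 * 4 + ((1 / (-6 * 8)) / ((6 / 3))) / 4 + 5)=-87169537125 / 299008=-291529.11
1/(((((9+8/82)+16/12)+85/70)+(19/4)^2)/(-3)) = -41328/471245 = -0.09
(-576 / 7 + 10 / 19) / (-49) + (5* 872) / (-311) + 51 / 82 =-1949282955 / 166196534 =-11.73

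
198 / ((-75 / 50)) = -132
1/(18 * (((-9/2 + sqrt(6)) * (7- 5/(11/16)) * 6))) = 11 * sqrt(6)/4617 + 11/1026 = 0.02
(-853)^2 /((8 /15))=1364266.88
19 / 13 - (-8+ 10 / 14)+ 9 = 1615 / 91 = 17.75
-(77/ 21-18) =43/ 3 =14.33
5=5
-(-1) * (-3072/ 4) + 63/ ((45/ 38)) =-3574/ 5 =-714.80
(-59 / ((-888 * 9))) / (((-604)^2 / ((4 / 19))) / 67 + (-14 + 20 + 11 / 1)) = 3953 / 13858247880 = 0.00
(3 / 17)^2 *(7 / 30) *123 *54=69741 / 1445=48.26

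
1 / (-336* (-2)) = 1 / 672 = 0.00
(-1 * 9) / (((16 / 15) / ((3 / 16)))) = -405 / 256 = -1.58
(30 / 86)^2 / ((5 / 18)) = 810 / 1849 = 0.44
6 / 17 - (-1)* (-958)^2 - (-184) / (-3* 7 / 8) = 327616850 / 357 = 917694.26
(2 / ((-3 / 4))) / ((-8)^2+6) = -4 / 105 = -0.04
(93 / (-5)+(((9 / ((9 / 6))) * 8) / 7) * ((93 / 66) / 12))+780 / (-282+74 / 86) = -20.57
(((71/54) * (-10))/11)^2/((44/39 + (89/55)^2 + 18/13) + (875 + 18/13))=40958125/25271233092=0.00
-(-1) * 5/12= 5/12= 0.42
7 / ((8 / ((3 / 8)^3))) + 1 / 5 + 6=6.25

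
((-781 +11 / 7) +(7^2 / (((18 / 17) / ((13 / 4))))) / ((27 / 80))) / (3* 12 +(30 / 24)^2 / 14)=-18168896 / 1965627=-9.24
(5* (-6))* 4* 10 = -1200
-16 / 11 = -1.45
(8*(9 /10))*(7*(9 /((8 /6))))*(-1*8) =-13608 /5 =-2721.60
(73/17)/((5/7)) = 6.01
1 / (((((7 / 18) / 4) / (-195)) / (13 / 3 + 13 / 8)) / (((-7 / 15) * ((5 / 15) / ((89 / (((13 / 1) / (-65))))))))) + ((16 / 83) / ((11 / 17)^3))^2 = -19938011591731 / 5430906259405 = -3.67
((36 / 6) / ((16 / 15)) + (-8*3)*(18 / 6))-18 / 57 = -10137 / 152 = -66.69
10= 10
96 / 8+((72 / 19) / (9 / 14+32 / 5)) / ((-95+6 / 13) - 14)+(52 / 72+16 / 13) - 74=-60.05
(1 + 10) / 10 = 11 / 10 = 1.10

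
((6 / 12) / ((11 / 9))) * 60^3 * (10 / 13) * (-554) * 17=-91542960000 / 143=-640160559.44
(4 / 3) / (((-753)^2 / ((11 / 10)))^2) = 121 / 24112440456075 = 0.00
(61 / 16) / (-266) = -61 / 4256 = -0.01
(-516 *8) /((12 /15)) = -5160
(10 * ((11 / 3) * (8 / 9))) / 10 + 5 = 223 / 27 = 8.26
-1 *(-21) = 21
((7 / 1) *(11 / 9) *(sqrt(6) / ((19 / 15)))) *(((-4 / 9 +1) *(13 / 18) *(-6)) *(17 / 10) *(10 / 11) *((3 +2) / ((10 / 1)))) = -38675 *sqrt(6) / 3078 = -30.78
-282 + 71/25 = -6979/25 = -279.16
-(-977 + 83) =894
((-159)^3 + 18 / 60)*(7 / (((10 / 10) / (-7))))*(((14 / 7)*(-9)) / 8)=-17726783067 / 40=-443169576.68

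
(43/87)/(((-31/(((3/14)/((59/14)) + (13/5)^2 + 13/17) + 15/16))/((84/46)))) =-1028046537/4147806200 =-0.25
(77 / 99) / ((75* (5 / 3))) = 7 / 1125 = 0.01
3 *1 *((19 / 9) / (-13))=-19 / 39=-0.49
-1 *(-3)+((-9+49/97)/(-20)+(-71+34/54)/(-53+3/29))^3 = 8517306465957011933339/1013217308549073239625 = 8.41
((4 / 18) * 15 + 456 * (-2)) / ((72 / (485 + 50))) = -6751.90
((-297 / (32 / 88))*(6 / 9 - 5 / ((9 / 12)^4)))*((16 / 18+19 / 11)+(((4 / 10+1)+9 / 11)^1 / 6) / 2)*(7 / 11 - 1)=-1699849 / 135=-12591.47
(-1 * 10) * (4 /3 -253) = 7550 /3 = 2516.67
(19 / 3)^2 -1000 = -8639 / 9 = -959.89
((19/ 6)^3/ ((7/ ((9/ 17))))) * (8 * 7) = 6859/ 51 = 134.49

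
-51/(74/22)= -561/37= -15.16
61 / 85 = 0.72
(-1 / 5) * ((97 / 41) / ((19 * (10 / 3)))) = -291 / 38950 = -0.01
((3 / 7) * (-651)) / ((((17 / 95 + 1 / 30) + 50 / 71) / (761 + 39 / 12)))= -17258492205 / 74182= -232650.67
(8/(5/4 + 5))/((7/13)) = 416/175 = 2.38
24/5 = 4.80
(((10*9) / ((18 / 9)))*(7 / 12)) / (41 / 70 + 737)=3675 / 103262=0.04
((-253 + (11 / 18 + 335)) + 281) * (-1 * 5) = -32725 / 18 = -1818.06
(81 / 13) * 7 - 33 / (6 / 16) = -44.38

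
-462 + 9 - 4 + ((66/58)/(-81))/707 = -252986528/553581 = -457.00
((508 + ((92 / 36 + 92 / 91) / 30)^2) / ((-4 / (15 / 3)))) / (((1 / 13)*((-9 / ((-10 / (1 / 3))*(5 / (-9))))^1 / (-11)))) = -16867425379255 / 100304568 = -168162.09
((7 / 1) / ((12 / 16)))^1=28 / 3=9.33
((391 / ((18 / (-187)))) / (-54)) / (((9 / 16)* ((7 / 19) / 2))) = 11113784 / 15309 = 725.96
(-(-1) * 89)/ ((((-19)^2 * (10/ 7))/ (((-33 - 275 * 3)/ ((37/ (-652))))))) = 174258084/ 66785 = 2609.24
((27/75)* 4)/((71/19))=684/1775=0.39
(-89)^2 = 7921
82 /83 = 0.99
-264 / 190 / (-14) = 66 / 665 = 0.10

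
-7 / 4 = -1.75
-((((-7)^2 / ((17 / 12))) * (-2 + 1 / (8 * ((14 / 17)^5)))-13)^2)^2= -486296114217570728367101354641 / 19395101718516110196736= -25073140.70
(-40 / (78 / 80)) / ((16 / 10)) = -1000 / 39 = -25.64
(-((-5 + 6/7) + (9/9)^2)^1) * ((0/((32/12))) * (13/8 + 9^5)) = 0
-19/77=-0.25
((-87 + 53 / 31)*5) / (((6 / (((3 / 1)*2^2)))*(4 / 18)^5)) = -1573846.33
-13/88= -0.15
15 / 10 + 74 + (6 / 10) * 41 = 1001 / 10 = 100.10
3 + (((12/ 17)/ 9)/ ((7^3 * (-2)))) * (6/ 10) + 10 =379013/ 29155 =13.00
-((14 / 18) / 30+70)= -18907 / 270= -70.03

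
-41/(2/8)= -164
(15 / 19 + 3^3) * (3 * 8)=12672 / 19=666.95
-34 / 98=-17 / 49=-0.35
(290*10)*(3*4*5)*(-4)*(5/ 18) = -580000/ 3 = -193333.33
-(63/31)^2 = -3969/961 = -4.13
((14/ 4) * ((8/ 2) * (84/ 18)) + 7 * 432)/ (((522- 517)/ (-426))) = -263211.20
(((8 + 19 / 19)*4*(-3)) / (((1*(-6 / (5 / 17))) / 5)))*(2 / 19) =900 / 323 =2.79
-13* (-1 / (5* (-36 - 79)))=-13 / 575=-0.02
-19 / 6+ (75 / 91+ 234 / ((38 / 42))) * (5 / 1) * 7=13453277 / 1482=9077.78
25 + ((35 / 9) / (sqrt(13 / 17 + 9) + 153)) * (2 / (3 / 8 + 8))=666455065 / 26651729 - 560 * sqrt(2822) / 239865561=25.01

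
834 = 834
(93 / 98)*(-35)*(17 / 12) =-2635 / 56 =-47.05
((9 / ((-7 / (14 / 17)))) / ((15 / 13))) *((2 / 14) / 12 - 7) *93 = 596.37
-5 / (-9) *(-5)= -25 / 9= -2.78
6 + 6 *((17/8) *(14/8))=453/16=28.31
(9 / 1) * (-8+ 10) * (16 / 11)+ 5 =343 / 11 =31.18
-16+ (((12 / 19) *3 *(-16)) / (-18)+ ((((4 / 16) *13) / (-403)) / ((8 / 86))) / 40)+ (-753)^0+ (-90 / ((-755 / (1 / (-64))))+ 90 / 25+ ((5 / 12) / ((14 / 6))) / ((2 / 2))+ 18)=3370362003 / 398446720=8.46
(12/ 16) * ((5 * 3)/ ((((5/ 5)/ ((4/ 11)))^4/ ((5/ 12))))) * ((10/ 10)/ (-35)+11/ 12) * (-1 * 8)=-59680/ 102487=-0.58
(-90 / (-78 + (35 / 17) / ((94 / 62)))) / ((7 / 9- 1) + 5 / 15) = 647190 / 61237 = 10.57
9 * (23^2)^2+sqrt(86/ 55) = sqrt(4730)/ 55+2518569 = 2518570.25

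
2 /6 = 1 /3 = 0.33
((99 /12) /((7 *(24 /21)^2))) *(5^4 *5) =721875 /256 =2819.82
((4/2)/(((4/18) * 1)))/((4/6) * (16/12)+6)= 1.31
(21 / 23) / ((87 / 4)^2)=112 / 58029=0.00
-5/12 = -0.42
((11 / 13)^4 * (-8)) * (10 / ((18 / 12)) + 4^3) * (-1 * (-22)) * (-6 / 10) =546284992 / 142805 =3825.39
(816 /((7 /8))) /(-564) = -544 /329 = -1.65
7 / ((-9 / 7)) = -49 / 9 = -5.44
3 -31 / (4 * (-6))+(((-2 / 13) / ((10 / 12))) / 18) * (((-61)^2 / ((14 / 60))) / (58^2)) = 7793389 / 1836744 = 4.24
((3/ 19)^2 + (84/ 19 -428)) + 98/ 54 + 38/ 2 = -3925499/ 9747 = -402.74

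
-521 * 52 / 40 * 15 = -10159.50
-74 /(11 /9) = -666 /11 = -60.55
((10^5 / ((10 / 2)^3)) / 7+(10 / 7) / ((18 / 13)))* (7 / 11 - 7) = -72650 / 99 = -733.84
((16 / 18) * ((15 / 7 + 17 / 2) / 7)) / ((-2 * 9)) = -298 / 3969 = -0.08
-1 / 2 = -0.50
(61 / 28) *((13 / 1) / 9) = 793 / 252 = 3.15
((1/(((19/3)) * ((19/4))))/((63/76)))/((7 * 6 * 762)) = 4/3192399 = 0.00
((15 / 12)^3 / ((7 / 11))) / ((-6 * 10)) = -0.05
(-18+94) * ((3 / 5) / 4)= 57 / 5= 11.40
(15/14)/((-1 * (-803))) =15/11242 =0.00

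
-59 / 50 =-1.18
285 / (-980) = -57 / 196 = -0.29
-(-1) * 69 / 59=69 / 59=1.17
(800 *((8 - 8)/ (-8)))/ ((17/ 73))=0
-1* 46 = -46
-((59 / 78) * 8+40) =-1796 / 39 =-46.05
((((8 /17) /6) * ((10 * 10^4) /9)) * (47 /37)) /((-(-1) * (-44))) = -4700000 /186813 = -25.16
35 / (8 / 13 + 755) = 0.05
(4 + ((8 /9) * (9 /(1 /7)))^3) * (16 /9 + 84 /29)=71418800 /87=820905.75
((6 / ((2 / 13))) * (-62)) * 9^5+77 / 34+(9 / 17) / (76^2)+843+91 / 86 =-602852173415293 / 4222256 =-142779635.68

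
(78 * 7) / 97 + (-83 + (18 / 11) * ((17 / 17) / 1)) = -80809 / 1067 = -75.73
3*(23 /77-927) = -214068 /77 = -2780.10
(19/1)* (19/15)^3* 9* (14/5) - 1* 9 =1807619/1875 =964.06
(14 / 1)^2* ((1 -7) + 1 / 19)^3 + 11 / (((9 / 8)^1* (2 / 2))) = -2544666716 / 61731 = -41221.86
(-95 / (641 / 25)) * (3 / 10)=-1425 / 1282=-1.11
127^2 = 16129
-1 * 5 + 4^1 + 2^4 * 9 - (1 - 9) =151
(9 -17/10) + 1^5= 83/10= 8.30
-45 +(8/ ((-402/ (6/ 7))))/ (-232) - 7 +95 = 584844/ 13601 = 43.00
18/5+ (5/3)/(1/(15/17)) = 431/85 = 5.07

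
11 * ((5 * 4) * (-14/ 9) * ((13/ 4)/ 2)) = -556.11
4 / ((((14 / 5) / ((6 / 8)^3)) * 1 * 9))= 15 / 224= 0.07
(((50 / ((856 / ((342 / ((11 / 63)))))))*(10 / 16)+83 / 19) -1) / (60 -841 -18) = -26791123 / 285888592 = -0.09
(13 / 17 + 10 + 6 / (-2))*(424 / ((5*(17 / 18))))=1007424 / 1445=697.18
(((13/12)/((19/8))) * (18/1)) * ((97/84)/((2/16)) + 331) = 2793.53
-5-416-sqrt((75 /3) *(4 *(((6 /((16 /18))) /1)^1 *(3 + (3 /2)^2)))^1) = -421-45 *sqrt(7) /2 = -480.53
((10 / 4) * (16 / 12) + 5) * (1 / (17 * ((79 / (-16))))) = -400 / 4029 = -0.10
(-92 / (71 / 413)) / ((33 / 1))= -37996 / 2343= -16.22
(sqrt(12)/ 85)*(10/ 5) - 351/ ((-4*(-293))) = -351/ 1172 + 4*sqrt(3)/ 85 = -0.22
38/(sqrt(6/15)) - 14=-14 +19*sqrt(10)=46.08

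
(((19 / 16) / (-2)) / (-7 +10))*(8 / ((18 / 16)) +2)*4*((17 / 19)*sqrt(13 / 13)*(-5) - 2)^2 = -68921 / 228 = -302.29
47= 47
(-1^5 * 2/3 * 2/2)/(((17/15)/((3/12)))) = -5/34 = -0.15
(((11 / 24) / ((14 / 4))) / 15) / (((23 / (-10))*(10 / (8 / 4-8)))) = 11 / 4830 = 0.00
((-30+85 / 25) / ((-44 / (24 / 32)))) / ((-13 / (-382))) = 76209 / 5720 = 13.32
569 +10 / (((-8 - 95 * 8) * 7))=1529467 / 2688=569.00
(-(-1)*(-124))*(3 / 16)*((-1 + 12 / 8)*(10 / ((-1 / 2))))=465 / 2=232.50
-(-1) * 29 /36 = 0.81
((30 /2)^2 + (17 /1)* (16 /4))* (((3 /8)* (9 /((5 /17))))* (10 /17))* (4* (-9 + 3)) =-47466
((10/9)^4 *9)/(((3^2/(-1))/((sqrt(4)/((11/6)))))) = -40000/24057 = -1.66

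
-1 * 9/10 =-9/10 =-0.90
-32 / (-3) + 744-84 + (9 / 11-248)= 13975 / 33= 423.48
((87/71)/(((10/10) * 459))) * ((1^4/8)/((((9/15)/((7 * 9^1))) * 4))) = 1015/115872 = 0.01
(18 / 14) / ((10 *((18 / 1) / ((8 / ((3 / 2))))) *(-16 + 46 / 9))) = -6 / 1715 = -0.00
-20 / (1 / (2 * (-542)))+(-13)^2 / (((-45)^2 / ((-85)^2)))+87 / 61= 110107228 / 4941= 22284.40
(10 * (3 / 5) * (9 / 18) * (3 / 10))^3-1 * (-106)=106729 / 1000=106.73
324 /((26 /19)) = 3078 /13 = 236.77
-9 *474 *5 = -21330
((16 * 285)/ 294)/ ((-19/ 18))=-720/ 49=-14.69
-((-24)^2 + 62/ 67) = -38654/ 67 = -576.93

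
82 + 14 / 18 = 745 / 9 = 82.78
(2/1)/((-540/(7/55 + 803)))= -818/275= -2.97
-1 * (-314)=314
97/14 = 6.93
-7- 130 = -137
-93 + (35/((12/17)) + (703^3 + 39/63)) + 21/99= 321024289199/924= 347428884.41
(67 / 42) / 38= 0.04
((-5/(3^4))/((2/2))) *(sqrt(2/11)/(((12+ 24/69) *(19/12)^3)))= -1840 *sqrt(22)/16070637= -0.00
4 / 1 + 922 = 926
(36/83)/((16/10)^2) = 225/1328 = 0.17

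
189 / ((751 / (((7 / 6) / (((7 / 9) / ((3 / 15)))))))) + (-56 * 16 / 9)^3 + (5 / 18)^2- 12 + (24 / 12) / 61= -659066134894099 / 667924380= -986737.65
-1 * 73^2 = -5329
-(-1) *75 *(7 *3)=1575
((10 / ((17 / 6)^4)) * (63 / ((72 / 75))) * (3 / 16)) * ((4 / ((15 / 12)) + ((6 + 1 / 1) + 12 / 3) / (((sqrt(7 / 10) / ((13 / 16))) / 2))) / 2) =255150 / 83521 + 13030875 * sqrt(70) / 5345344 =23.45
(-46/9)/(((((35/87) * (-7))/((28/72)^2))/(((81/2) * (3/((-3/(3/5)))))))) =-667/100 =-6.67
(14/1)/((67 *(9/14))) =196/603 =0.33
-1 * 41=-41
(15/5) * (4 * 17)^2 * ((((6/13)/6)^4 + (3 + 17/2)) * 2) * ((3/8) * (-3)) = -10251659430/28561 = -358939.09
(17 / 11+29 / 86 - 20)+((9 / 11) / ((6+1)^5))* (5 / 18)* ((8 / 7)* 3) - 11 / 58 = -18.31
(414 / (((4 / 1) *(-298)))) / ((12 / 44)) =-759 / 596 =-1.27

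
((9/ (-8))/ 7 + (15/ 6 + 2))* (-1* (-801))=194643/ 56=3475.77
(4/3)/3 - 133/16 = -1133/144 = -7.87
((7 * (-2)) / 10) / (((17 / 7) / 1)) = -49 / 85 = -0.58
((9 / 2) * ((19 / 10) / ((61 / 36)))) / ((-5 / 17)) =-26163 / 1525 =-17.16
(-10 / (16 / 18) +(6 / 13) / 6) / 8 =-581 / 416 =-1.40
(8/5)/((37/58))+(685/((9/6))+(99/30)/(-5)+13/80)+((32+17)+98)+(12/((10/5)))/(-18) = 26877271/44400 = 605.34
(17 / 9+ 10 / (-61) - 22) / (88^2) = -11131 / 4251456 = -0.00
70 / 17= 4.12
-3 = -3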